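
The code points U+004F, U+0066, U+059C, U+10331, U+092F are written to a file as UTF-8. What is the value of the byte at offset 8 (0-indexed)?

0xE0

U+004F → 1-byte form 4F at offsets 0–0.
U+0066 → 1-byte form 66 at offsets 1–1.
U+059C → 2-byte form D6 9C at offsets 2–3.
U+10331 → 4-byte form F0 90 8C B1 at offsets 4–7.
U+092F → 3-byte form E0 A4 AF at offsets 8–10.
Offset 8 falls in char 5's range; it's byte 1 of E0 A4 AF = 0xE0.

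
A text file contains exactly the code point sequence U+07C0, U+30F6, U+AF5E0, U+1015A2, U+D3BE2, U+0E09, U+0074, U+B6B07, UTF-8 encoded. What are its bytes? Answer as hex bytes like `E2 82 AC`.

DF 80 E3 83 B6 F2 AF 97 A0 F4 81 96 A2 F3 93 AF A2 E0 B8 89 74 F2 B6 AC 87

U+07C0: 2-byte form → DF 80.
U+30F6: 3-byte form → E3 83 B6.
U+AF5E0: 4-byte form → F2 AF 97 A0.
U+1015A2: 4-byte form → F4 81 96 A2.
U+D3BE2: 4-byte form → F3 93 AF A2.
U+0E09: 3-byte form → E0 B8 89.
U+0074: 1-byte form → 74.
U+B6B07: 4-byte form → F2 B6 AC 87.
Concatenated (25 bytes): DF 80 E3 83 B6 F2 AF 97 A0 F4 81 96 A2 F3 93 AF A2 E0 B8 89 74 F2 B6 AC 87.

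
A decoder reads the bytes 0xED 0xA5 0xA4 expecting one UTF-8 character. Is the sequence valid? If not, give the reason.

Structurally a 3-byte sequence; payload = 0xD964.
But 0xD964 is in U+D800–U+DFFF, the surrogate range. Surrogates are not Unicode scalar values and are forbidden in UTF-8.

invalid (encodes a surrogate (U+D800–U+DFFF))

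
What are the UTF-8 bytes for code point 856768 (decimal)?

F3 91 8B 80

U+D12C0 = 0xD12C0 = 856768 decimal. In range U+10000–U+10FFFF → 4-byte form: 11110xxx 10xxxxxx 10xxxxxx 10xxxxxx.
Binary (21 bits): 011010001001011000000.
Split 3+6+6+6: 011 | 010001 | 001011 | 000000.
Byte 1: 11110011 = 0xF3.
Byte 2: 10010001 = 0x91.
Byte 3: 10001011 = 0x8B.
Byte 4: 10000000 = 0x80.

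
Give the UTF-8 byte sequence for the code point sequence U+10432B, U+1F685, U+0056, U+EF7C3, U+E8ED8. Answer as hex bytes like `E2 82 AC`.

F4 84 8C AB F0 9F 9A 85 56 F3 AF 9F 83 F3 A8 BB 98

U+10432B: 4-byte form → F4 84 8C AB.
U+1F685: 4-byte form → F0 9F 9A 85.
U+0056: 1-byte form → 56.
U+EF7C3: 4-byte form → F3 AF 9F 83.
U+E8ED8: 4-byte form → F3 A8 BB 98.
Concatenated (17 bytes): F4 84 8C AB F0 9F 9A 85 56 F3 AF 9F 83 F3 A8 BB 98.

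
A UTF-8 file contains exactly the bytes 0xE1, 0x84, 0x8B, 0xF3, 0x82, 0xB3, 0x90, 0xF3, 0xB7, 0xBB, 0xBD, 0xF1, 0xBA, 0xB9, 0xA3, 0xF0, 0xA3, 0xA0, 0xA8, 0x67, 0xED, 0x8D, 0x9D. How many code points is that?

7

Byte at offset 0: 0xE1 = 11100001 → 3-byte char (#1). Advance 3.
Byte at offset 3: 0xF3 = 11110011 → 4-byte char (#2). Advance 4.
Byte at offset 7: 0xF3 = 11110011 → 4-byte char (#3). Advance 4.
Byte at offset 11: 0xF1 = 11110001 → 4-byte char (#4). Advance 4.
Byte at offset 15: 0xF0 = 11110000 → 4-byte char (#5). Advance 4.
Byte at offset 19: 0x67 = 01100111 → 1-byte char (#6). Advance 1.
Byte at offset 20: 0xED = 11101101 → 3-byte char (#7). Advance 3.
Reached end at offset 23 after 7 code points.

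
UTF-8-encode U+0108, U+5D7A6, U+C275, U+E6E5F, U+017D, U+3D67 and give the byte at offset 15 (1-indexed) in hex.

1-indexed offset 15 is 0-indexed offset 14.
U+0108 → 2-byte form C4 88 at offsets 0–1.
U+5D7A6 → 4-byte form F1 9D 9E A6 at offsets 2–5.
U+C275 → 3-byte form EC 89 B5 at offsets 6–8.
U+E6E5F → 4-byte form F3 A6 B9 9F at offsets 9–12.
U+017D → 2-byte form C5 BD at offsets 13–14.
Offset 14 falls in char 5's range; it's byte 2 of C5 BD = 0xBD.

0xBD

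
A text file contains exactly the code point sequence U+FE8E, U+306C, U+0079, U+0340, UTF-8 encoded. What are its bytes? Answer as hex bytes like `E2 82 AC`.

EF BA 8E E3 81 AC 79 CD 80

U+FE8E: 3-byte form → EF BA 8E.
U+306C: 3-byte form → E3 81 AC.
U+0079: 1-byte form → 79.
U+0340: 2-byte form → CD 80.
Concatenated (9 bytes): EF BA 8E E3 81 AC 79 CD 80.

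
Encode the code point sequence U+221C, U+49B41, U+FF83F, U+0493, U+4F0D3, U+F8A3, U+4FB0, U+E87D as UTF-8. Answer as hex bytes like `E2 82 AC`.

U+221C: 3-byte form → E2 88 9C.
U+49B41: 4-byte form → F1 89 AD 81.
U+FF83F: 4-byte form → F3 BF A0 BF.
U+0493: 2-byte form → D2 93.
U+4F0D3: 4-byte form → F1 8F 83 93.
U+F8A3: 3-byte form → EF A2 A3.
U+4FB0: 3-byte form → E4 BE B0.
U+E87D: 3-byte form → EE A1 BD.
Concatenated (26 bytes): E2 88 9C F1 89 AD 81 F3 BF A0 BF D2 93 F1 8F 83 93 EF A2 A3 E4 BE B0 EE A1 BD.

E2 88 9C F1 89 AD 81 F3 BF A0 BF D2 93 F1 8F 83 93 EF A2 A3 E4 BE B0 EE A1 BD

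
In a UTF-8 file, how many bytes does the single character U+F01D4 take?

U+F01D4 = 0xF01D4. UTF-8 uses 1 byte below 0x80, 2 below 0x800, 3 below 0x10000, 4 up to 0x10FFFF. 0xF01D4 is in U+10000–U+10FFFF → 4 bytes.

4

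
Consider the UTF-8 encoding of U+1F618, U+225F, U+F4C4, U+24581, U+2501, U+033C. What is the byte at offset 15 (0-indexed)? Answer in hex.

0x94

U+1F618 → 4-byte form F0 9F 98 98 at offsets 0–3.
U+225F → 3-byte form E2 89 9F at offsets 4–6.
U+F4C4 → 3-byte form EF 93 84 at offsets 7–9.
U+24581 → 4-byte form F0 A4 96 81 at offsets 10–13.
U+2501 → 3-byte form E2 94 81 at offsets 14–16.
Offset 15 falls in char 5's range; it's byte 2 of E2 94 81 = 0x94.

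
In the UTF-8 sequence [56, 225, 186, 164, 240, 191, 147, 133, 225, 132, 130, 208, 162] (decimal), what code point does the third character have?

Offset 0: leading byte 0x38 = 00111000 → 1-byte char #1 = 38.
Offset 1: leading byte 0xE1 = 11100001 → 3-byte char #2 = E1 BA A4.
Offset 4: leading byte 0xF0 = 11110000 → 4-byte char #3 = F0 BF 93 85.
Leading byte 0xF0 = 11110000 matches 11110xxx → 4-byte sequence.
Byte 1: 0xF0 = 11110000, payload 000 (3 bits).
Byte 2: 0xBF = 10111111 (10xxxxxx ✓), payload 111111.
Byte 3: 0x93 = 10010011 (10xxxxxx ✓), payload 010011.
Byte 4: 0x85 = 10000101 (10xxxxxx ✓), payload 000101.
Concatenate: 000111111010011000101 = 0x3F4C5 (21 bits → U+3F4C5).

U+3F4C5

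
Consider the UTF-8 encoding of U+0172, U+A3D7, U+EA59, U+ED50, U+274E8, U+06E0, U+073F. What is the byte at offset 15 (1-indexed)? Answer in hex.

1-indexed offset 15 is 0-indexed offset 14.
U+0172 → 2-byte form C5 B2 at offsets 0–1.
U+A3D7 → 3-byte form EA 8F 97 at offsets 2–4.
U+EA59 → 3-byte form EE A9 99 at offsets 5–7.
U+ED50 → 3-byte form EE B5 90 at offsets 8–10.
U+274E8 → 4-byte form F0 A7 93 A8 at offsets 11–14.
Offset 14 falls in char 5's range; it's byte 4 of F0 A7 93 A8 = 0xA8.

0xA8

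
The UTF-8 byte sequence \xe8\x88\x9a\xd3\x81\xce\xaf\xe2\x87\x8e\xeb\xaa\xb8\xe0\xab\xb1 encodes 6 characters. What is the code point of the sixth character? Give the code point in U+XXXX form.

Offset 0: leading byte 0xE8 = 11101000 → 3-byte char #1 = E8 88 9A.
Offset 3: leading byte 0xD3 = 11010011 → 2-byte char #2 = D3 81.
Offset 5: leading byte 0xCE = 11001110 → 2-byte char #3 = CE AF.
Offset 7: leading byte 0xE2 = 11100010 → 3-byte char #4 = E2 87 8E.
Offset 10: leading byte 0xEB = 11101011 → 3-byte char #5 = EB AA B8.
Offset 13: leading byte 0xE0 = 11100000 → 3-byte char #6 = E0 AB B1.
Leading byte 0xE0 = 11100000 matches 1110xxxx → 3-byte sequence.
Byte 1: 0xE0 = 11100000, payload 0000 (4 bits).
Byte 2: 0xAB = 10101011 (10xxxxxx ✓), payload 101011.
Byte 3: 0xB1 = 10110001 (10xxxxxx ✓), payload 110001.
Concatenate: 0000101011110001 = 0xAF1 (16 bits → U+0AF1).

U+0AF1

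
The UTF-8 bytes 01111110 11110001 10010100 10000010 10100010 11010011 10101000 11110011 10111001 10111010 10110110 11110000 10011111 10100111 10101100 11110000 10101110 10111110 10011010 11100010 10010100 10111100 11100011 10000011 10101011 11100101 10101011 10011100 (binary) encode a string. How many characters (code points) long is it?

Byte at offset 0: 0x7E = 01111110 → 1-byte char (#1). Advance 1.
Byte at offset 1: 0xF1 = 11110001 → 4-byte char (#2). Advance 4.
Byte at offset 5: 0xD3 = 11010011 → 2-byte char (#3). Advance 2.
Byte at offset 7: 0xF3 = 11110011 → 4-byte char (#4). Advance 4.
Byte at offset 11: 0xF0 = 11110000 → 4-byte char (#5). Advance 4.
Byte at offset 15: 0xF0 = 11110000 → 4-byte char (#6). Advance 4.
Byte at offset 19: 0xE2 = 11100010 → 3-byte char (#7). Advance 3.
Byte at offset 22: 0xE3 = 11100011 → 3-byte char (#8). Advance 3.
Byte at offset 25: 0xE5 = 11100101 → 3-byte char (#9). Advance 3.
Reached end at offset 28 after 9 code points.

9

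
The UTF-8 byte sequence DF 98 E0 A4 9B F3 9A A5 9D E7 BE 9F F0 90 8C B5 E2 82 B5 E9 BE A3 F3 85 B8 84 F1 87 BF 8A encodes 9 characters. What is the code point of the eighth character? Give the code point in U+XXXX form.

Offset 0: leading byte 0xDF = 11011111 → 2-byte char #1 = DF 98.
Offset 2: leading byte 0xE0 = 11100000 → 3-byte char #2 = E0 A4 9B.
Offset 5: leading byte 0xF3 = 11110011 → 4-byte char #3 = F3 9A A5 9D.
Offset 9: leading byte 0xE7 = 11100111 → 3-byte char #4 = E7 BE 9F.
Offset 12: leading byte 0xF0 = 11110000 → 4-byte char #5 = F0 90 8C B5.
Offset 16: leading byte 0xE2 = 11100010 → 3-byte char #6 = E2 82 B5.
Offset 19: leading byte 0xE9 = 11101001 → 3-byte char #7 = E9 BE A3.
Offset 22: leading byte 0xF3 = 11110011 → 4-byte char #8 = F3 85 B8 84.
Leading byte 0xF3 = 11110011 matches 11110xxx → 4-byte sequence.
Byte 1: 0xF3 = 11110011, payload 011 (3 bits).
Byte 2: 0x85 = 10000101 (10xxxxxx ✓), payload 000101.
Byte 3: 0xB8 = 10111000 (10xxxxxx ✓), payload 111000.
Byte 4: 0x84 = 10000100 (10xxxxxx ✓), payload 000100.
Concatenate: 011000101111000000100 = 0xC5E04 (21 bits → U+C5E04).

U+C5E04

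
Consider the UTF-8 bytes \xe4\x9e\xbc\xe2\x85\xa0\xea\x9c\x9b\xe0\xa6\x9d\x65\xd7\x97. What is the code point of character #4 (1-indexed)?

U+099D

Offset 0: leading byte 0xE4 = 11100100 → 3-byte char #1 = E4 9E BC.
Offset 3: leading byte 0xE2 = 11100010 → 3-byte char #2 = E2 85 A0.
Offset 6: leading byte 0xEA = 11101010 → 3-byte char #3 = EA 9C 9B.
Offset 9: leading byte 0xE0 = 11100000 → 3-byte char #4 = E0 A6 9D.
Leading byte 0xE0 = 11100000 matches 1110xxxx → 3-byte sequence.
Byte 1: 0xE0 = 11100000, payload 0000 (4 bits).
Byte 2: 0xA6 = 10100110 (10xxxxxx ✓), payload 100110.
Byte 3: 0x9D = 10011101 (10xxxxxx ✓), payload 011101.
Concatenate: 0000100110011101 = 0x99D (16 bits → U+099D).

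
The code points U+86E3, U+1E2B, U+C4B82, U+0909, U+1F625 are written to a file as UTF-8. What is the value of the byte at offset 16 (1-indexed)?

0x98

1-indexed offset 16 is 0-indexed offset 15.
U+86E3 → 3-byte form E8 9B A3 at offsets 0–2.
U+1E2B → 3-byte form E1 B8 AB at offsets 3–5.
U+C4B82 → 4-byte form F3 84 AE 82 at offsets 6–9.
U+0909 → 3-byte form E0 A4 89 at offsets 10–12.
U+1F625 → 4-byte form F0 9F 98 A5 at offsets 13–16.
Offset 15 falls in char 5's range; it's byte 3 of F0 9F 98 A5 = 0x98.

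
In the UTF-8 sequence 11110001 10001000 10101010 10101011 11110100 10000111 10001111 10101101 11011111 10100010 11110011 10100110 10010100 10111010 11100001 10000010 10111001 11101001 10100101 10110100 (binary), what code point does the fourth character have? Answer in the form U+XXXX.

U+E653A

Offset 0: leading byte 0xF1 = 11110001 → 4-byte char #1 = F1 88 AA AB.
Offset 4: leading byte 0xF4 = 11110100 → 4-byte char #2 = F4 87 8F AD.
Offset 8: leading byte 0xDF = 11011111 → 2-byte char #3 = DF A2.
Offset 10: leading byte 0xF3 = 11110011 → 4-byte char #4 = F3 A6 94 BA.
Leading byte 0xF3 = 11110011 matches 11110xxx → 4-byte sequence.
Byte 1: 0xF3 = 11110011, payload 011 (3 bits).
Byte 2: 0xA6 = 10100110 (10xxxxxx ✓), payload 100110.
Byte 3: 0x94 = 10010100 (10xxxxxx ✓), payload 010100.
Byte 4: 0xBA = 10111010 (10xxxxxx ✓), payload 111010.
Concatenate: 011100110010100111010 = 0xE653A (21 bits → U+E653A).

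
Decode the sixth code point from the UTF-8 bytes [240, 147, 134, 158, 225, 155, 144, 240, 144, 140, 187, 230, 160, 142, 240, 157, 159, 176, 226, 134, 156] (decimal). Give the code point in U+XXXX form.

Offset 0: leading byte 0xF0 = 11110000 → 4-byte char #1 = F0 93 86 9E.
Offset 4: leading byte 0xE1 = 11100001 → 3-byte char #2 = E1 9B 90.
Offset 7: leading byte 0xF0 = 11110000 → 4-byte char #3 = F0 90 8C BB.
Offset 11: leading byte 0xE6 = 11100110 → 3-byte char #4 = E6 A0 8E.
Offset 14: leading byte 0xF0 = 11110000 → 4-byte char #5 = F0 9D 9F B0.
Offset 18: leading byte 0xE2 = 11100010 → 3-byte char #6 = E2 86 9C.
Leading byte 0xE2 = 11100010 matches 1110xxxx → 3-byte sequence.
Byte 1: 0xE2 = 11100010, payload 0010 (4 bits).
Byte 2: 0x86 = 10000110 (10xxxxxx ✓), payload 000110.
Byte 3: 0x9C = 10011100 (10xxxxxx ✓), payload 011100.
Concatenate: 0010000110011100 = 0x219C (16 bits → U+219C).

U+219C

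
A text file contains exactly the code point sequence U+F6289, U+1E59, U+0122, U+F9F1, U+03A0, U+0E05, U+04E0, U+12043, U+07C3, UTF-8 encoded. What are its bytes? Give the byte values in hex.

U+F6289: 4-byte form → F3 B6 8A 89.
U+1E59: 3-byte form → E1 B9 99.
U+0122: 2-byte form → C4 A2.
U+F9F1: 3-byte form → EF A7 B1.
U+03A0: 2-byte form → CE A0.
U+0E05: 3-byte form → E0 B8 85.
U+04E0: 2-byte form → D3 A0.
U+12043: 4-byte form → F0 92 81 83.
U+07C3: 2-byte form → DF 83.
Concatenated (25 bytes): F3 B6 8A 89 E1 B9 99 C4 A2 EF A7 B1 CE A0 E0 B8 85 D3 A0 F0 92 81 83 DF 83.

F3 B6 8A 89 E1 B9 99 C4 A2 EF A7 B1 CE A0 E0 B8 85 D3 A0 F0 92 81 83 DF 83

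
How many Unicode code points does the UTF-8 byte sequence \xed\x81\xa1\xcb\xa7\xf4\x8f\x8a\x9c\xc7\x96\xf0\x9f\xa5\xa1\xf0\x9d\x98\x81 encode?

6

Byte at offset 0: 0xED = 11101101 → 3-byte char (#1). Advance 3.
Byte at offset 3: 0xCB = 11001011 → 2-byte char (#2). Advance 2.
Byte at offset 5: 0xF4 = 11110100 → 4-byte char (#3). Advance 4.
Byte at offset 9: 0xC7 = 11000111 → 2-byte char (#4). Advance 2.
Byte at offset 11: 0xF0 = 11110000 → 4-byte char (#5). Advance 4.
Byte at offset 15: 0xF0 = 11110000 → 4-byte char (#6). Advance 4.
Reached end at offset 19 after 6 code points.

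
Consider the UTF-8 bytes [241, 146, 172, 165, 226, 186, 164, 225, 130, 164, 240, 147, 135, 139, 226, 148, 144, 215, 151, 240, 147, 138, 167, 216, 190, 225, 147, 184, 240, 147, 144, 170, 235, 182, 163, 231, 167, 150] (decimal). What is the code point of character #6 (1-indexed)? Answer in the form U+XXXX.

U+05D7

Offset 0: leading byte 0xF1 = 11110001 → 4-byte char #1 = F1 92 AC A5.
Offset 4: leading byte 0xE2 = 11100010 → 3-byte char #2 = E2 BA A4.
Offset 7: leading byte 0xE1 = 11100001 → 3-byte char #3 = E1 82 A4.
Offset 10: leading byte 0xF0 = 11110000 → 4-byte char #4 = F0 93 87 8B.
Offset 14: leading byte 0xE2 = 11100010 → 3-byte char #5 = E2 94 90.
Offset 17: leading byte 0xD7 = 11010111 → 2-byte char #6 = D7 97.
Leading byte 0xD7 = 11010111 matches 110xxxxx → 2-byte sequence.
Byte 1: 0xD7 = 11010111, payload 10111 (5 bits).
Byte 2: 0x97 = 10010111 (10xxxxxx ✓), payload 010111.
Concatenate: 10111010111 = 0x5D7 (11 bits → U+05D7).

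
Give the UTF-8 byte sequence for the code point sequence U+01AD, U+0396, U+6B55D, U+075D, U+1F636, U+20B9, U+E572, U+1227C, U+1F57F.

C6 AD CE 96 F1 AB 95 9D DD 9D F0 9F 98 B6 E2 82 B9 EE 95 B2 F0 92 89 BC F0 9F 95 BF

U+01AD: 2-byte form → C6 AD.
U+0396: 2-byte form → CE 96.
U+6B55D: 4-byte form → F1 AB 95 9D.
U+075D: 2-byte form → DD 9D.
U+1F636: 4-byte form → F0 9F 98 B6.
U+20B9: 3-byte form → E2 82 B9.
U+E572: 3-byte form → EE 95 B2.
U+1227C: 4-byte form → F0 92 89 BC.
U+1F57F: 4-byte form → F0 9F 95 BF.
Concatenated (28 bytes): C6 AD CE 96 F1 AB 95 9D DD 9D F0 9F 98 B6 E2 82 B9 EE 95 B2 F0 92 89 BC F0 9F 95 BF.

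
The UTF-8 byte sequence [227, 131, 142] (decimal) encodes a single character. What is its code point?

Leading byte 0xE3 = 11100011 matches 1110xxxx → 3-byte sequence.
Byte 1: 0xE3 = 11100011, payload 0011 (4 bits).
Byte 2: 0x83 = 10000011 (10xxxxxx ✓), payload 000011.
Byte 3: 0x8E = 10001110 (10xxxxxx ✓), payload 001110.
Concatenate: 0011000011001110 = 0x30CE (16 bits → U+30CE).

U+30CE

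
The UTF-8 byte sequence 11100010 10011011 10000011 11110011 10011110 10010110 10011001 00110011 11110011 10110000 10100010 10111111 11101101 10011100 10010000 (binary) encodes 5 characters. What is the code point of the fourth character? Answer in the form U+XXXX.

Offset 0: leading byte 0xE2 = 11100010 → 3-byte char #1 = E2 9B 83.
Offset 3: leading byte 0xF3 = 11110011 → 4-byte char #2 = F3 9E 96 99.
Offset 7: leading byte 0x33 = 00110011 → 1-byte char #3 = 33.
Offset 8: leading byte 0xF3 = 11110011 → 4-byte char #4 = F3 B0 A2 BF.
Leading byte 0xF3 = 11110011 matches 11110xxx → 4-byte sequence.
Byte 1: 0xF3 = 11110011, payload 011 (3 bits).
Byte 2: 0xB0 = 10110000 (10xxxxxx ✓), payload 110000.
Byte 3: 0xA2 = 10100010 (10xxxxxx ✓), payload 100010.
Byte 4: 0xBF = 10111111 (10xxxxxx ✓), payload 111111.
Concatenate: 011110000100010111111 = 0xF08BF (21 bits → U+F08BF).

U+F08BF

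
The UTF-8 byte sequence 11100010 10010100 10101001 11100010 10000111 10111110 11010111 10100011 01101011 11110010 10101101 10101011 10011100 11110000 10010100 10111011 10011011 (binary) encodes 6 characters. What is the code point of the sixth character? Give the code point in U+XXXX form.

Offset 0: leading byte 0xE2 = 11100010 → 3-byte char #1 = E2 94 A9.
Offset 3: leading byte 0xE2 = 11100010 → 3-byte char #2 = E2 87 BE.
Offset 6: leading byte 0xD7 = 11010111 → 2-byte char #3 = D7 A3.
Offset 8: leading byte 0x6B = 01101011 → 1-byte char #4 = 6B.
Offset 9: leading byte 0xF2 = 11110010 → 4-byte char #5 = F2 AD AB 9C.
Offset 13: leading byte 0xF0 = 11110000 → 4-byte char #6 = F0 94 BB 9B.
Leading byte 0xF0 = 11110000 matches 11110xxx → 4-byte sequence.
Byte 1: 0xF0 = 11110000, payload 000 (3 bits).
Byte 2: 0x94 = 10010100 (10xxxxxx ✓), payload 010100.
Byte 3: 0xBB = 10111011 (10xxxxxx ✓), payload 111011.
Byte 4: 0x9B = 10011011 (10xxxxxx ✓), payload 011011.
Concatenate: 000010100111011011011 = 0x14EDB (21 bits → U+14EDB).

U+14EDB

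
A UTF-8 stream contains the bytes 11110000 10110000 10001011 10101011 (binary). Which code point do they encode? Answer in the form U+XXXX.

U+302EB

Leading byte 0xF0 = 11110000 matches 11110xxx → 4-byte sequence.
Byte 1: 0xF0 = 11110000, payload 000 (3 bits).
Byte 2: 0xB0 = 10110000 (10xxxxxx ✓), payload 110000.
Byte 3: 0x8B = 10001011 (10xxxxxx ✓), payload 001011.
Byte 4: 0xAB = 10101011 (10xxxxxx ✓), payload 101011.
Concatenate: 000110000001011101011 = 0x302EB (21 bits → U+302EB).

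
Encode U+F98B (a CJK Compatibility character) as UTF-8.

U+F98B = 0xF98B = 63883 decimal. In range U+0800–U+FFFF → 3-byte form: 1110xxxx 10xxxxxx 10xxxxxx.
Binary (16 bits): 1111100110001011.
Split 4+6+6: 1111 | 100110 | 001011.
Byte 1: 11101111 = 0xEF.
Byte 2: 10100110 = 0xA6.
Byte 3: 10001011 = 0x8B.

EF A6 8B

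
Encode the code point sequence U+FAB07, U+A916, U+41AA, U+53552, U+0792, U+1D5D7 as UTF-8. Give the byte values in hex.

F3 BA AC 87 EA A4 96 E4 86 AA F1 93 95 92 DE 92 F0 9D 97 97

U+FAB07: 4-byte form → F3 BA AC 87.
U+A916: 3-byte form → EA A4 96.
U+41AA: 3-byte form → E4 86 AA.
U+53552: 4-byte form → F1 93 95 92.
U+0792: 2-byte form → DE 92.
U+1D5D7: 4-byte form → F0 9D 97 97.
Concatenated (20 bytes): F3 BA AC 87 EA A4 96 E4 86 AA F1 93 95 92 DE 92 F0 9D 97 97.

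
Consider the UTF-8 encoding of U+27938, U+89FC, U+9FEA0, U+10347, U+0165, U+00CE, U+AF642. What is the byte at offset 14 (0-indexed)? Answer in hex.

0x87

U+27938 → 4-byte form F0 A7 A4 B8 at offsets 0–3.
U+89FC → 3-byte form E8 A7 BC at offsets 4–6.
U+9FEA0 → 4-byte form F2 9F BA A0 at offsets 7–10.
U+10347 → 4-byte form F0 90 8D 87 at offsets 11–14.
Offset 14 falls in char 4's range; it's byte 4 of F0 90 8D 87 = 0x87.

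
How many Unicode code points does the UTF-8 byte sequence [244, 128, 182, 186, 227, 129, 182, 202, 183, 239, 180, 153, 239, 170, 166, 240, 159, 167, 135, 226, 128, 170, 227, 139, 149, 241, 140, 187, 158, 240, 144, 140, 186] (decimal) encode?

Byte at offset 0: 0xF4 = 11110100 → 4-byte char (#1). Advance 4.
Byte at offset 4: 0xE3 = 11100011 → 3-byte char (#2). Advance 3.
Byte at offset 7: 0xCA = 11001010 → 2-byte char (#3). Advance 2.
Byte at offset 9: 0xEF = 11101111 → 3-byte char (#4). Advance 3.
Byte at offset 12: 0xEF = 11101111 → 3-byte char (#5). Advance 3.
Byte at offset 15: 0xF0 = 11110000 → 4-byte char (#6). Advance 4.
Byte at offset 19: 0xE2 = 11100010 → 3-byte char (#7). Advance 3.
Byte at offset 22: 0xE3 = 11100011 → 3-byte char (#8). Advance 3.
Byte at offset 25: 0xF1 = 11110001 → 4-byte char (#9). Advance 4.
Byte at offset 29: 0xF0 = 11110000 → 4-byte char (#10). Advance 4.
Reached end at offset 33 after 10 code points.

10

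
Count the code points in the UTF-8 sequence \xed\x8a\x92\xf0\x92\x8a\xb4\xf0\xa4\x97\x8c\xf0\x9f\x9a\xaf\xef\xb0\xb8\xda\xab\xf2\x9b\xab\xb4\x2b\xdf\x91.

Byte at offset 0: 0xED = 11101101 → 3-byte char (#1). Advance 3.
Byte at offset 3: 0xF0 = 11110000 → 4-byte char (#2). Advance 4.
Byte at offset 7: 0xF0 = 11110000 → 4-byte char (#3). Advance 4.
Byte at offset 11: 0xF0 = 11110000 → 4-byte char (#4). Advance 4.
Byte at offset 15: 0xEF = 11101111 → 3-byte char (#5). Advance 3.
Byte at offset 18: 0xDA = 11011010 → 2-byte char (#6). Advance 2.
Byte at offset 20: 0xF2 = 11110010 → 4-byte char (#7). Advance 4.
Byte at offset 24: 0x2B = 00101011 → 1-byte char (#8). Advance 1.
Byte at offset 25: 0xDF = 11011111 → 2-byte char (#9). Advance 2.
Reached end at offset 27 after 9 code points.

9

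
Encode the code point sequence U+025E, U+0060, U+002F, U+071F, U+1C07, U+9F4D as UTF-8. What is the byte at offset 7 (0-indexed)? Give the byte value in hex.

U+025E → 2-byte form C9 9E at offsets 0–1.
U+0060 → 1-byte form 60 at offsets 2–2.
U+002F → 1-byte form 2F at offsets 3–3.
U+071F → 2-byte form DC 9F at offsets 4–5.
U+1C07 → 3-byte form E1 B0 87 at offsets 6–8.
Offset 7 falls in char 5's range; it's byte 2 of E1 B0 87 = 0xB0.

0xB0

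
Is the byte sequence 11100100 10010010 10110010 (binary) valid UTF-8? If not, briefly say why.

Leading byte 0xE4 = 11100100 → 3-byte form.
Continuation bytes 0x92=10010010, 0xB2=10110010 all match 10xxxxxx.
Decoded value 0x44B2 is ≥ 0x800 (shortest form) and not a surrogate.

valid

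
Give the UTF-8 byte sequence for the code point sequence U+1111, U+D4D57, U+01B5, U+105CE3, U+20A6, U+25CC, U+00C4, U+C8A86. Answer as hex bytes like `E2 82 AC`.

U+1111: 3-byte form → E1 84 91.
U+D4D57: 4-byte form → F3 94 B5 97.
U+01B5: 2-byte form → C6 B5.
U+105CE3: 4-byte form → F4 85 B3 A3.
U+20A6: 3-byte form → E2 82 A6.
U+25CC: 3-byte form → E2 97 8C.
U+00C4: 2-byte form → C3 84.
U+C8A86: 4-byte form → F3 88 AA 86.
Concatenated (25 bytes): E1 84 91 F3 94 B5 97 C6 B5 F4 85 B3 A3 E2 82 A6 E2 97 8C C3 84 F3 88 AA 86.

E1 84 91 F3 94 B5 97 C6 B5 F4 85 B3 A3 E2 82 A6 E2 97 8C C3 84 F3 88 AA 86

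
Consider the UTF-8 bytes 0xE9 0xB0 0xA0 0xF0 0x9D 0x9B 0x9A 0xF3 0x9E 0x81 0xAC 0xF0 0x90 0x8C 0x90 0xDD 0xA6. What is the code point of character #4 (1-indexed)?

U+10310

Offset 0: leading byte 0xE9 = 11101001 → 3-byte char #1 = E9 B0 A0.
Offset 3: leading byte 0xF0 = 11110000 → 4-byte char #2 = F0 9D 9B 9A.
Offset 7: leading byte 0xF3 = 11110011 → 4-byte char #3 = F3 9E 81 AC.
Offset 11: leading byte 0xF0 = 11110000 → 4-byte char #4 = F0 90 8C 90.
Leading byte 0xF0 = 11110000 matches 11110xxx → 4-byte sequence.
Byte 1: 0xF0 = 11110000, payload 000 (3 bits).
Byte 2: 0x90 = 10010000 (10xxxxxx ✓), payload 010000.
Byte 3: 0x8C = 10001100 (10xxxxxx ✓), payload 001100.
Byte 4: 0x90 = 10010000 (10xxxxxx ✓), payload 010000.
Concatenate: 000010000001100010000 = 0x10310 (21 bits → U+10310).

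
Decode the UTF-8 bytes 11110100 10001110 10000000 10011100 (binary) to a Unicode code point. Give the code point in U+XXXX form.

U+10E01C

Leading byte 0xF4 = 11110100 matches 11110xxx → 4-byte sequence.
Byte 1: 0xF4 = 11110100, payload 100 (3 bits).
Byte 2: 0x8E = 10001110 (10xxxxxx ✓), payload 001110.
Byte 3: 0x80 = 10000000 (10xxxxxx ✓), payload 000000.
Byte 4: 0x9C = 10011100 (10xxxxxx ✓), payload 011100.
Concatenate: 100001110000000011100 = 0x10E01C (21 bits → U+10E01C).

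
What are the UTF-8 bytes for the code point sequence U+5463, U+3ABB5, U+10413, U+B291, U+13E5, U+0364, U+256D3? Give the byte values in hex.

E5 91 A3 F0 BA AE B5 F0 90 90 93 EB 8A 91 E1 8F A5 CD A4 F0 A5 9B 93

U+5463: 3-byte form → E5 91 A3.
U+3ABB5: 4-byte form → F0 BA AE B5.
U+10413: 4-byte form → F0 90 90 93.
U+B291: 3-byte form → EB 8A 91.
U+13E5: 3-byte form → E1 8F A5.
U+0364: 2-byte form → CD A4.
U+256D3: 4-byte form → F0 A5 9B 93.
Concatenated (23 bytes): E5 91 A3 F0 BA AE B5 F0 90 90 93 EB 8A 91 E1 8F A5 CD A4 F0 A5 9B 93.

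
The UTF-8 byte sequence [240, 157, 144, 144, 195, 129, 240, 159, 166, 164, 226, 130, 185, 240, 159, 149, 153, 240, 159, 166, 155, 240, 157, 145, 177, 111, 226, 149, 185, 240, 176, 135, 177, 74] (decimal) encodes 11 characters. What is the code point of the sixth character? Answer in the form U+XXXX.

Offset 0: leading byte 0xF0 = 11110000 → 4-byte char #1 = F0 9D 90 90.
Offset 4: leading byte 0xC3 = 11000011 → 2-byte char #2 = C3 81.
Offset 6: leading byte 0xF0 = 11110000 → 4-byte char #3 = F0 9F A6 A4.
Offset 10: leading byte 0xE2 = 11100010 → 3-byte char #4 = E2 82 B9.
Offset 13: leading byte 0xF0 = 11110000 → 4-byte char #5 = F0 9F 95 99.
Offset 17: leading byte 0xF0 = 11110000 → 4-byte char #6 = F0 9F A6 9B.
Leading byte 0xF0 = 11110000 matches 11110xxx → 4-byte sequence.
Byte 1: 0xF0 = 11110000, payload 000 (3 bits).
Byte 2: 0x9F = 10011111 (10xxxxxx ✓), payload 011111.
Byte 3: 0xA6 = 10100110 (10xxxxxx ✓), payload 100110.
Byte 4: 0x9B = 10011011 (10xxxxxx ✓), payload 011011.
Concatenate: 000011111100110011011 = 0x1F99B (21 bits → U+1F99B).

U+1F99B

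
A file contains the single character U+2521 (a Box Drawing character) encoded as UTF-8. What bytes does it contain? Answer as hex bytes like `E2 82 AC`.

E2 94 A1

U+2521 = 0x2521 = 9505 decimal. In range U+0800–U+FFFF → 3-byte form: 1110xxxx 10xxxxxx 10xxxxxx.
Binary (16 bits): 0010010100100001.
Split 4+6+6: 0010 | 010100 | 100001.
Byte 1: 11100010 = 0xE2.
Byte 2: 10010100 = 0x94.
Byte 3: 10100001 = 0xA1.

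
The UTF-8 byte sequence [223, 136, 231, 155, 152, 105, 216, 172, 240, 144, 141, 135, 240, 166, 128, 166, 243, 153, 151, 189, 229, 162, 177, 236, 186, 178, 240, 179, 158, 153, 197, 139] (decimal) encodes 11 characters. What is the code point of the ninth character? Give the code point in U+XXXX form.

U+CEB2

Offset 0: leading byte 0xDF = 11011111 → 2-byte char #1 = DF 88.
Offset 2: leading byte 0xE7 = 11100111 → 3-byte char #2 = E7 9B 98.
Offset 5: leading byte 0x69 = 01101001 → 1-byte char #3 = 69.
Offset 6: leading byte 0xD8 = 11011000 → 2-byte char #4 = D8 AC.
Offset 8: leading byte 0xF0 = 11110000 → 4-byte char #5 = F0 90 8D 87.
Offset 12: leading byte 0xF0 = 11110000 → 4-byte char #6 = F0 A6 80 A6.
Offset 16: leading byte 0xF3 = 11110011 → 4-byte char #7 = F3 99 97 BD.
Offset 20: leading byte 0xE5 = 11100101 → 3-byte char #8 = E5 A2 B1.
Offset 23: leading byte 0xEC = 11101100 → 3-byte char #9 = EC BA B2.
Leading byte 0xEC = 11101100 matches 1110xxxx → 3-byte sequence.
Byte 1: 0xEC = 11101100, payload 1100 (4 bits).
Byte 2: 0xBA = 10111010 (10xxxxxx ✓), payload 111010.
Byte 3: 0xB2 = 10110010 (10xxxxxx ✓), payload 110010.
Concatenate: 1100111010110010 = 0xCEB2 (16 bits → U+CEB2).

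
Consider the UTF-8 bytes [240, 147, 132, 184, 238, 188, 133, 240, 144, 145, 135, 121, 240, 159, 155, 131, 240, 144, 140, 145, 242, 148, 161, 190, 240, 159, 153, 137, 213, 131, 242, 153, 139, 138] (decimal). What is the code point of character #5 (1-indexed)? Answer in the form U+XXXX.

U+1F6C3

Offset 0: leading byte 0xF0 = 11110000 → 4-byte char #1 = F0 93 84 B8.
Offset 4: leading byte 0xEE = 11101110 → 3-byte char #2 = EE BC 85.
Offset 7: leading byte 0xF0 = 11110000 → 4-byte char #3 = F0 90 91 87.
Offset 11: leading byte 0x79 = 01111001 → 1-byte char #4 = 79.
Offset 12: leading byte 0xF0 = 11110000 → 4-byte char #5 = F0 9F 9B 83.
Leading byte 0xF0 = 11110000 matches 11110xxx → 4-byte sequence.
Byte 1: 0xF0 = 11110000, payload 000 (3 bits).
Byte 2: 0x9F = 10011111 (10xxxxxx ✓), payload 011111.
Byte 3: 0x9B = 10011011 (10xxxxxx ✓), payload 011011.
Byte 4: 0x83 = 10000011 (10xxxxxx ✓), payload 000011.
Concatenate: 000011111011011000011 = 0x1F6C3 (21 bits → U+1F6C3).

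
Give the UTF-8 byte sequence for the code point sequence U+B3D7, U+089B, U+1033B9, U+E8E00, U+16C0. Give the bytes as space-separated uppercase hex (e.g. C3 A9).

U+B3D7: 3-byte form → EB 8F 97.
U+089B: 3-byte form → E0 A2 9B.
U+1033B9: 4-byte form → F4 83 8E B9.
U+E8E00: 4-byte form → F3 A8 B8 80.
U+16C0: 3-byte form → E1 9B 80.
Concatenated (17 bytes): EB 8F 97 E0 A2 9B F4 83 8E B9 F3 A8 B8 80 E1 9B 80.

EB 8F 97 E0 A2 9B F4 83 8E B9 F3 A8 B8 80 E1 9B 80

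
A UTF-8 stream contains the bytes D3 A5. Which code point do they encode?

Leading byte 0xD3 = 11010011 matches 110xxxxx → 2-byte sequence.
Byte 1: 0xD3 = 11010011, payload 10011 (5 bits).
Byte 2: 0xA5 = 10100101 (10xxxxxx ✓), payload 100101.
Concatenate: 10011100101 = 0x4E5 (11 bits → U+04E5).

U+04E5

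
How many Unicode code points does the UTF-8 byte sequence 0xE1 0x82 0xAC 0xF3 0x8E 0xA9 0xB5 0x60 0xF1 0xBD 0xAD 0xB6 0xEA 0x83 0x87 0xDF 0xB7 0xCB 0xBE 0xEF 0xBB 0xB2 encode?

8

Byte at offset 0: 0xE1 = 11100001 → 3-byte char (#1). Advance 3.
Byte at offset 3: 0xF3 = 11110011 → 4-byte char (#2). Advance 4.
Byte at offset 7: 0x60 = 01100000 → 1-byte char (#3). Advance 1.
Byte at offset 8: 0xF1 = 11110001 → 4-byte char (#4). Advance 4.
Byte at offset 12: 0xEA = 11101010 → 3-byte char (#5). Advance 3.
Byte at offset 15: 0xDF = 11011111 → 2-byte char (#6). Advance 2.
Byte at offset 17: 0xCB = 11001011 → 2-byte char (#7). Advance 2.
Byte at offset 19: 0xEF = 11101111 → 3-byte char (#8). Advance 3.
Reached end at offset 22 after 8 code points.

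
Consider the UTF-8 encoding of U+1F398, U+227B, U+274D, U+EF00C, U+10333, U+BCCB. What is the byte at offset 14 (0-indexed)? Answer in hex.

U+1F398 → 4-byte form F0 9F 8E 98 at offsets 0–3.
U+227B → 3-byte form E2 89 BB at offsets 4–6.
U+274D → 3-byte form E2 9D 8D at offsets 7–9.
U+EF00C → 4-byte form F3 AF 80 8C at offsets 10–13.
U+10333 → 4-byte form F0 90 8C B3 at offsets 14–17.
Offset 14 falls in char 5's range; it's byte 1 of F0 90 8C B3 = 0xF0.

0xF0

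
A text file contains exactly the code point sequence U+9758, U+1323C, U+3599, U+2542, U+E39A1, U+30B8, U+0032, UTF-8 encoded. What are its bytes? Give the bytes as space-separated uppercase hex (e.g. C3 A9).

E9 9D 98 F0 93 88 BC E3 96 99 E2 95 82 F3 A3 A6 A1 E3 82 B8 32

U+9758: 3-byte form → E9 9D 98.
U+1323C: 4-byte form → F0 93 88 BC.
U+3599: 3-byte form → E3 96 99.
U+2542: 3-byte form → E2 95 82.
U+E39A1: 4-byte form → F3 A3 A6 A1.
U+30B8: 3-byte form → E3 82 B8.
U+0032: 1-byte form → 32.
Concatenated (21 bytes): E9 9D 98 F0 93 88 BC E3 96 99 E2 95 82 F3 A3 A6 A1 E3 82 B8 32.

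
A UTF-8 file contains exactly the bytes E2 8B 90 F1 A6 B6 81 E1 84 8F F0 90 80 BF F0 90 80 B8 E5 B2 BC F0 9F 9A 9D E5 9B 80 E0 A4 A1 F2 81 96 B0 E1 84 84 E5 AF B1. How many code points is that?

Byte at offset 0: 0xE2 = 11100010 → 3-byte char (#1). Advance 3.
Byte at offset 3: 0xF1 = 11110001 → 4-byte char (#2). Advance 4.
Byte at offset 7: 0xE1 = 11100001 → 3-byte char (#3). Advance 3.
Byte at offset 10: 0xF0 = 11110000 → 4-byte char (#4). Advance 4.
Byte at offset 14: 0xF0 = 11110000 → 4-byte char (#5). Advance 4.
Byte at offset 18: 0xE5 = 11100101 → 3-byte char (#6). Advance 3.
Byte at offset 21: 0xF0 = 11110000 → 4-byte char (#7). Advance 4.
Byte at offset 25: 0xE5 = 11100101 → 3-byte char (#8). Advance 3.
Byte at offset 28: 0xE0 = 11100000 → 3-byte char (#9). Advance 3.
Byte at offset 31: 0xF2 = 11110010 → 4-byte char (#10). Advance 4.
Byte at offset 35: 0xE1 = 11100001 → 3-byte char (#11). Advance 3.
Byte at offset 38: 0xE5 = 11100101 → 3-byte char (#12). Advance 3.
Reached end at offset 41 after 12 code points.

12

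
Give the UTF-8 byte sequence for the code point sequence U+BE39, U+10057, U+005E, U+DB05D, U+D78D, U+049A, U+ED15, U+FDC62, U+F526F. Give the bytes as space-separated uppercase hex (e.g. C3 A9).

EB B8 B9 F0 90 81 97 5E F3 9B 81 9D ED 9E 8D D2 9A EE B4 95 F3 BD B1 A2 F3 B5 89 AF

U+BE39: 3-byte form → EB B8 B9.
U+10057: 4-byte form → F0 90 81 97.
U+005E: 1-byte form → 5E.
U+DB05D: 4-byte form → F3 9B 81 9D.
U+D78D: 3-byte form → ED 9E 8D.
U+049A: 2-byte form → D2 9A.
U+ED15: 3-byte form → EE B4 95.
U+FDC62: 4-byte form → F3 BD B1 A2.
U+F526F: 4-byte form → F3 B5 89 AF.
Concatenated (28 bytes): EB B8 B9 F0 90 81 97 5E F3 9B 81 9D ED 9E 8D D2 9A EE B4 95 F3 BD B1 A2 F3 B5 89 AF.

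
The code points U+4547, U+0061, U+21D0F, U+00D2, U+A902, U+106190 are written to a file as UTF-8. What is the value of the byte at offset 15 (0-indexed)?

U+4547 → 3-byte form E4 95 87 at offsets 0–2.
U+0061 → 1-byte form 61 at offsets 3–3.
U+21D0F → 4-byte form F0 A1 B4 8F at offsets 4–7.
U+00D2 → 2-byte form C3 92 at offsets 8–9.
U+A902 → 3-byte form EA A4 82 at offsets 10–12.
U+106190 → 4-byte form F4 86 86 90 at offsets 13–16.
Offset 15 falls in char 6's range; it's byte 3 of F4 86 86 90 = 0x86.

0x86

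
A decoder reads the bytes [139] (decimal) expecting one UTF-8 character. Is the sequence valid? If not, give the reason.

Byte 0x8B = 10001011 has the form 10xxxxxx — a continuation byte — but there is no preceding leading byte.

invalid (continuation byte with no leading byte)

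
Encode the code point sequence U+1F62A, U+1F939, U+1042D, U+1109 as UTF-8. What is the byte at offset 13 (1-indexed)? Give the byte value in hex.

1-indexed offset 13 is 0-indexed offset 12.
U+1F62A → 4-byte form F0 9F 98 AA at offsets 0–3.
U+1F939 → 4-byte form F0 9F A4 B9 at offsets 4–7.
U+1042D → 4-byte form F0 90 90 AD at offsets 8–11.
U+1109 → 3-byte form E1 84 89 at offsets 12–14.
Offset 12 falls in char 4's range; it's byte 1 of E1 84 89 = 0xE1.

0xE1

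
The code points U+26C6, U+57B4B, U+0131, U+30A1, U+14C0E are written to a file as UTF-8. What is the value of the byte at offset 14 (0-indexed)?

0xB0

U+26C6 → 3-byte form E2 9B 86 at offsets 0–2.
U+57B4B → 4-byte form F1 97 AD 8B at offsets 3–6.
U+0131 → 2-byte form C4 B1 at offsets 7–8.
U+30A1 → 3-byte form E3 82 A1 at offsets 9–11.
U+14C0E → 4-byte form F0 94 B0 8E at offsets 12–15.
Offset 14 falls in char 5's range; it's byte 3 of F0 94 B0 8E = 0xB0.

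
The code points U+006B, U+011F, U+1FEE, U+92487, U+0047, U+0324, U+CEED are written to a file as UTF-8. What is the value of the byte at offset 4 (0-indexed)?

U+006B → 1-byte form 6B at offsets 0–0.
U+011F → 2-byte form C4 9F at offsets 1–2.
U+1FEE → 3-byte form E1 BF AE at offsets 3–5.
Offset 4 falls in char 3's range; it's byte 2 of E1 BF AE = 0xBF.

0xBF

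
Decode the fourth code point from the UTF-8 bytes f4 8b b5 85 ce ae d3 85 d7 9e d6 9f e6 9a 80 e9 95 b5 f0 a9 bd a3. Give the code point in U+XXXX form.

Offset 0: leading byte 0xF4 = 11110100 → 4-byte char #1 = F4 8B B5 85.
Offset 4: leading byte 0xCE = 11001110 → 2-byte char #2 = CE AE.
Offset 6: leading byte 0xD3 = 11010011 → 2-byte char #3 = D3 85.
Offset 8: leading byte 0xD7 = 11010111 → 2-byte char #4 = D7 9E.
Leading byte 0xD7 = 11010111 matches 110xxxxx → 2-byte sequence.
Byte 1: 0xD7 = 11010111, payload 10111 (5 bits).
Byte 2: 0x9E = 10011110 (10xxxxxx ✓), payload 011110.
Concatenate: 10111011110 = 0x5DE (11 bits → U+05DE).

U+05DE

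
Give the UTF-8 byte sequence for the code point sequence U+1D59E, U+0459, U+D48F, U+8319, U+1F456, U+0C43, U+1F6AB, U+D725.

F0 9D 96 9E D1 99 ED 92 8F E8 8C 99 F0 9F 91 96 E0 B1 83 F0 9F 9A AB ED 9C A5

U+1D59E: 4-byte form → F0 9D 96 9E.
U+0459: 2-byte form → D1 99.
U+D48F: 3-byte form → ED 92 8F.
U+8319: 3-byte form → E8 8C 99.
U+1F456: 4-byte form → F0 9F 91 96.
U+0C43: 3-byte form → E0 B1 83.
U+1F6AB: 4-byte form → F0 9F 9A AB.
U+D725: 3-byte form → ED 9C A5.
Concatenated (26 bytes): F0 9D 96 9E D1 99 ED 92 8F E8 8C 99 F0 9F 91 96 E0 B1 83 F0 9F 9A AB ED 9C A5.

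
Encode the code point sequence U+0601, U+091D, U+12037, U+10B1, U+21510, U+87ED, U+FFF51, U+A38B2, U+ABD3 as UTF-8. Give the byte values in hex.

U+0601: 2-byte form → D8 81.
U+091D: 3-byte form → E0 A4 9D.
U+12037: 4-byte form → F0 92 80 B7.
U+10B1: 3-byte form → E1 82 B1.
U+21510: 4-byte form → F0 A1 94 90.
U+87ED: 3-byte form → E8 9F AD.
U+FFF51: 4-byte form → F3 BF BD 91.
U+A38B2: 4-byte form → F2 A3 A2 B2.
U+ABD3: 3-byte form → EA AF 93.
Concatenated (30 bytes): D8 81 E0 A4 9D F0 92 80 B7 E1 82 B1 F0 A1 94 90 E8 9F AD F3 BF BD 91 F2 A3 A2 B2 EA AF 93.

D8 81 E0 A4 9D F0 92 80 B7 E1 82 B1 F0 A1 94 90 E8 9F AD F3 BF BD 91 F2 A3 A2 B2 EA AF 93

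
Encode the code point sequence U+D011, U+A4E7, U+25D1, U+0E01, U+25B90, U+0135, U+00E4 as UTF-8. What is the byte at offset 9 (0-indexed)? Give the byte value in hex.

0xE0

U+D011 → 3-byte form ED 80 91 at offsets 0–2.
U+A4E7 → 3-byte form EA 93 A7 at offsets 3–5.
U+25D1 → 3-byte form E2 97 91 at offsets 6–8.
U+0E01 → 3-byte form E0 B8 81 at offsets 9–11.
Offset 9 falls in char 4's range; it's byte 1 of E0 B8 81 = 0xE0.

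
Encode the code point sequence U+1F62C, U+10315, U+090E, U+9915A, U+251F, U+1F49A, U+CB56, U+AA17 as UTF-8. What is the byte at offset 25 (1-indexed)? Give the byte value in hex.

0x96

1-indexed offset 25 is 0-indexed offset 24.
U+1F62C → 4-byte form F0 9F 98 AC at offsets 0–3.
U+10315 → 4-byte form F0 90 8C 95 at offsets 4–7.
U+090E → 3-byte form E0 A4 8E at offsets 8–10.
U+9915A → 4-byte form F2 99 85 9A at offsets 11–14.
U+251F → 3-byte form E2 94 9F at offsets 15–17.
U+1F49A → 4-byte form F0 9F 92 9A at offsets 18–21.
U+CB56 → 3-byte form EC AD 96 at offsets 22–24.
Offset 24 falls in char 7's range; it's byte 3 of EC AD 96 = 0x96.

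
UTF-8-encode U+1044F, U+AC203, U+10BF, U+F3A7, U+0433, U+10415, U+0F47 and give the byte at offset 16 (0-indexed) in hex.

0xF0

U+1044F → 4-byte form F0 90 91 8F at offsets 0–3.
U+AC203 → 4-byte form F2 AC 88 83 at offsets 4–7.
U+10BF → 3-byte form E1 82 BF at offsets 8–10.
U+F3A7 → 3-byte form EF 8E A7 at offsets 11–13.
U+0433 → 2-byte form D0 B3 at offsets 14–15.
U+10415 → 4-byte form F0 90 90 95 at offsets 16–19.
Offset 16 falls in char 6's range; it's byte 1 of F0 90 90 95 = 0xF0.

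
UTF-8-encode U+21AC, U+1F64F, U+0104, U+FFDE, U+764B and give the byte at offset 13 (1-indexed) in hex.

1-indexed offset 13 is 0-indexed offset 12.
U+21AC → 3-byte form E2 86 AC at offsets 0–2.
U+1F64F → 4-byte form F0 9F 99 8F at offsets 3–6.
U+0104 → 2-byte form C4 84 at offsets 7–8.
U+FFDE → 3-byte form EF BF 9E at offsets 9–11.
U+764B → 3-byte form E7 99 8B at offsets 12–14.
Offset 12 falls in char 5's range; it's byte 1 of E7 99 8B = 0xE7.

0xE7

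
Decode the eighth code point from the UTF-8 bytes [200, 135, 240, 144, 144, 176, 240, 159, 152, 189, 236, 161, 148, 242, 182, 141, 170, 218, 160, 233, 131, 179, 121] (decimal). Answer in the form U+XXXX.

Offset 0: leading byte 0xC8 = 11001000 → 2-byte char #1 = C8 87.
Offset 2: leading byte 0xF0 = 11110000 → 4-byte char #2 = F0 90 90 B0.
Offset 6: leading byte 0xF0 = 11110000 → 4-byte char #3 = F0 9F 98 BD.
Offset 10: leading byte 0xEC = 11101100 → 3-byte char #4 = EC A1 94.
Offset 13: leading byte 0xF2 = 11110010 → 4-byte char #5 = F2 B6 8D AA.
Offset 17: leading byte 0xDA = 11011010 → 2-byte char #6 = DA A0.
Offset 19: leading byte 0xE9 = 11101001 → 3-byte char #7 = E9 83 B3.
Offset 22: leading byte 0x79 = 01111001 → 1-byte char #8 = 79.
Leading byte 0x79 = 01111001 matches 0xxxxxxx → 1-byte sequence.
Byte 1: 0x79 = 01111001, payload 1111001 (7 bits).
Concatenate: 1111001 = 0x79 (7 bits → U+0079).

U+0079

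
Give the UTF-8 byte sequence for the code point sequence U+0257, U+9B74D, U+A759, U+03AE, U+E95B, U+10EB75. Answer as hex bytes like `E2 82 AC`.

C9 97 F2 9B 9D 8D EA 9D 99 CE AE EE A5 9B F4 8E AD B5

U+0257: 2-byte form → C9 97.
U+9B74D: 4-byte form → F2 9B 9D 8D.
U+A759: 3-byte form → EA 9D 99.
U+03AE: 2-byte form → CE AE.
U+E95B: 3-byte form → EE A5 9B.
U+10EB75: 4-byte form → F4 8E AD B5.
Concatenated (18 bytes): C9 97 F2 9B 9D 8D EA 9D 99 CE AE EE A5 9B F4 8E AD B5.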